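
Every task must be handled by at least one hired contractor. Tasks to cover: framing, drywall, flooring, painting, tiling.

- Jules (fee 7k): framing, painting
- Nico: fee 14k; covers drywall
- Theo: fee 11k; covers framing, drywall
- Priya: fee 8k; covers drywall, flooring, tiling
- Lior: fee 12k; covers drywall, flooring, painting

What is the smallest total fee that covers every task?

This is a weighted set-cover instance.
Choose Jules and Priya: together they cover framing, drywall, flooring, painting, tiling — every task.
Total fee: 7 + 8 = 15.
No cover costs less than 15.

15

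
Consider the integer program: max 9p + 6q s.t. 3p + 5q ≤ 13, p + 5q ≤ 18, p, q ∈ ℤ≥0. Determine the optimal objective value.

36

Relaxing integrality, the LP optimum is 39.00 at (p,q) = (4.33, 0), which is not an integer point.
(p,q)=(4,0): 3·4+5·0=12≤13, 1·4+5·0=4≤18, objective 36.
(p,q)=(3,0): 3·3+5·0=9≤13, 1·3+5·0=3≤18, objective 27.
Maximum is 36 at (p,q)=(4,0).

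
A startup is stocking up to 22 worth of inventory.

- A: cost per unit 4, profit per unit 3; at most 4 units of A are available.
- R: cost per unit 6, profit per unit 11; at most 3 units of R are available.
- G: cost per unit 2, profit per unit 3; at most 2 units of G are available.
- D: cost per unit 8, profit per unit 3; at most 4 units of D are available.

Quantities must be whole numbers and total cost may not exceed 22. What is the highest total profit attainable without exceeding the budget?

3×R and 2×G: cost 22 ≤ 22, profit 3·11 + 2·3 = 39.
3×R and 1×G: cost 20 ≤ 22, profit 3·11 + 1·3 = 36.
Best is 39.

39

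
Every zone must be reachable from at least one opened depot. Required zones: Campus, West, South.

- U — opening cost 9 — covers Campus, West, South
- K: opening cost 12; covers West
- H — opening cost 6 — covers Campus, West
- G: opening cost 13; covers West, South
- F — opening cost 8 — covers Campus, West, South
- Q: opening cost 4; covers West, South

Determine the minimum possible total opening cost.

8

The greedy cost-per-new-zone heuristic would pick Q and H for 10, but a cheaper cover exists.
F alone covers Campus, West, South — every zone.
Total opening cost: 8.
No cover costs less than 8.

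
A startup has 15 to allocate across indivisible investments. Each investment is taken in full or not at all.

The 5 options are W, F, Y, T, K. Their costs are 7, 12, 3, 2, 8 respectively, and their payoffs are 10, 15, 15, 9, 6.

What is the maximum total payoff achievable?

34

Allowing fractional choices, the relaxed optimum would be about 37.8, but investments are indivisible.
Y + T + K: cost 3 + 2 + 8 = 13 ≤ 15, payoff 15 + 9 + 6 = 30.
W + Y + T: cost 7 + 3 + 2 = 12 ≤ 15, payoff 10 + 15 + 9 = 34.
F + Y: cost 12 + 3 = 15 ≤ 15, payoff 15 + 15 = 30.
Best is W, Y, and T with total payoff 34.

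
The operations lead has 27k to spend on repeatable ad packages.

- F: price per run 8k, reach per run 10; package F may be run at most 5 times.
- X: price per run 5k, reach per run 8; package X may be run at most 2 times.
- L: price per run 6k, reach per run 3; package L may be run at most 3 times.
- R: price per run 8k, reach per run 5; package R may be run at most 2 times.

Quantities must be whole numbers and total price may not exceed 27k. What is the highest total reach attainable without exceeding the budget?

36

Take 2×F and 2×X: price 26 ≤ 27, reach 2·10 + 2·8 = 36.
X has the best ratio (8/5) and is taken to its limit of 2; remaining capacity is filled optimally with the others.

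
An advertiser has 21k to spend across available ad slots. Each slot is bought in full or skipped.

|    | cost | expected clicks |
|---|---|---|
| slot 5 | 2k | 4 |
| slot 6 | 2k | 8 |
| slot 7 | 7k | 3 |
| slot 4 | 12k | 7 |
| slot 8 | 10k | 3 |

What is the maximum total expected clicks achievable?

Treat it as a binary knapsack problem.
Take slot 5, slot 6, and slot 4: cost 2 + 2 + 12 = 16 ≤ 21, expected clicks 4 + 8 + 7 = 19.
No other feasible combination does better.

19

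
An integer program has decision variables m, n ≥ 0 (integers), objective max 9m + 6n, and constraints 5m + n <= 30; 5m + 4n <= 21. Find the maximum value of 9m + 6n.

36

The continuous relaxation peaks at (4.2, 0) with value 37.80; rounding to a feasible lattice point costs some objective.
(m,n)=(4,0): 5·4+1·0=20≤30, 5·4+4·0=20≤21, objective 36.
(m,n)=(3,1): 5·3+1·1=16≤30, 5·3+4·1=19≤21, objective 33.
(m,n)=(3,0): 5·3+1·0=15≤30, 5·3+4·0=15≤21, objective 27.
The best lattice point is (4,0), giving 36.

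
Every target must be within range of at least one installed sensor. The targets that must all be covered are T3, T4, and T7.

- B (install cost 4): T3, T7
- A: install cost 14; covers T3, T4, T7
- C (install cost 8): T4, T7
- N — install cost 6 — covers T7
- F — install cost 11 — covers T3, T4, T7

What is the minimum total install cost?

The greedy cost-per-new-target heuristic would pick B and C for 12, but a cheaper cover exists.
F alone covers T3, T4, T7 — every target.
Total install cost: 11.
No cover costs less than 11.

11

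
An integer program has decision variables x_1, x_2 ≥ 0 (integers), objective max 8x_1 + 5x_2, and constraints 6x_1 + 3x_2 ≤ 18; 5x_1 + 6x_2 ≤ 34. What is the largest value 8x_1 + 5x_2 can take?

Relaxing integrality, the LP optimum is 29.43 at (x_1,x_2) = (0.286, 5.43), which is not an integer point.
(x_1,x_2)=(1,4): 6·1+3·4=18≤18, 5·1+6·4=29≤34, objective 28.
(x_1,x_2)=(0,5): 6·0+3·5=15≤18, 5·0+6·5=30≤34, objective 25.
(x_1,x_2)=(1,3): 6·1+3·3=15≤18, 5·1+6·3=23≤34, objective 23.
Maximum is 28 at (x_1,x_2)=(1,4).

28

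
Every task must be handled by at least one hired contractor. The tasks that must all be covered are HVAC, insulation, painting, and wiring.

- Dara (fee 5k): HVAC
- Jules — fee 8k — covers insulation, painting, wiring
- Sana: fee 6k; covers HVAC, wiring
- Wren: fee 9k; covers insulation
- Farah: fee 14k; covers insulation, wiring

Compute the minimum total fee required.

13

Choose Dara and Jules: together they cover HVAC, insulation, painting, wiring — every task.
Total fee: 5 + 8 = 13.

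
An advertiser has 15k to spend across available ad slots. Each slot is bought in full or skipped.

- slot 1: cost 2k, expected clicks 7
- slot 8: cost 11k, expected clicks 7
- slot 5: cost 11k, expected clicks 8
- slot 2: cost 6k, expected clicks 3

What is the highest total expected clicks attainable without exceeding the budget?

15

Allowing fractional choices, the relaxed optimum would be about 16.3, but ad slots are indivisible.
slot 1 + slot 8: cost 2 + 11 = 13 ≤ 15, expected clicks 7 + 7 = 14.
slot 1 + slot 5: cost 2 + 11 = 13 ≤ 15, expected clicks 7 + 8 = 15.
slot 1 + slot 2: cost 2 + 6 = 8 ≤ 15, expected clicks 7 + 3 = 10.
Best is slot 1 and slot 5 with total expected clicks 15.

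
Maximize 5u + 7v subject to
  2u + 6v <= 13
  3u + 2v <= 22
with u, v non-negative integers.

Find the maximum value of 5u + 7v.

The continuous relaxation peaks at (6.5, 0) with value 32.50; rounding to a feasible lattice point costs some objective.
(u,v)=(6,0): 2·6+6·0=12≤13, 3·6+2·0=18≤22, objective 30.
(u,v)=(5,0): 2·5+6·0=10≤13, 3·5+2·0=15≤22, objective 25.
Maximum is 30 at (u,v)=(6,0).

30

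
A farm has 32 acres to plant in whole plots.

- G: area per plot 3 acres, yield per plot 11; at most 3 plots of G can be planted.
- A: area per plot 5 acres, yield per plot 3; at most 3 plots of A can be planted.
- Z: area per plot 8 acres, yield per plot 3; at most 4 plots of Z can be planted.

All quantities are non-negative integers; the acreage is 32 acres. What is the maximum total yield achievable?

This is a bounded integer knapsack.
G has the best ratio (11/3); taking only G gives at most 3×11 = 33 (stopped by the supply cap of 3).
Mixing does better — 3×G, 3×A, and 1×Z: area 32 ≤ 32, yield 3·11 + 3·3 + 1·3 = 45.

45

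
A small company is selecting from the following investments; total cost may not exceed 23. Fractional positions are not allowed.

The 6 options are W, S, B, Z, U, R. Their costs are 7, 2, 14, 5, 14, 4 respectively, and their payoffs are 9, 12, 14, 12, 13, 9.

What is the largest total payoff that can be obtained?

42

Allowing fractional choices, the relaxed optimum would be about 47.0, but investments are indivisible.
S + B + Z: cost 2 + 14 + 5 = 21 ≤ 23, payoff 12 + 14 + 12 = 38.
S + Z + U: cost 2 + 5 + 14 = 21 ≤ 23, payoff 12 + 12 + 13 = 37.
W + S + Z + R: cost 7 + 2 + 5 + 4 = 18 ≤ 23, payoff 9 + 12 + 12 + 9 = 42.
Best is W, S, Z, and R with total payoff 42.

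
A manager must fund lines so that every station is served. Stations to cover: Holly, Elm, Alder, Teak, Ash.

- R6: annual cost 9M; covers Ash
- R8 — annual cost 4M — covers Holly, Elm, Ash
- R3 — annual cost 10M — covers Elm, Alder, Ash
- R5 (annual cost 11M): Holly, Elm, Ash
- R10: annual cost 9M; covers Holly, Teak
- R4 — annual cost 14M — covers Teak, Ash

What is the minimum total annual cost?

Choose R3 and R10: together they cover Holly, Elm, Alder, Teak, Ash — every station.
Total annual cost: 10 + 9 = 19.

19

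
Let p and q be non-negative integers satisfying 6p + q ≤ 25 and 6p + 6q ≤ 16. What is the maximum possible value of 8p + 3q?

The continuous relaxation peaks at (2.67, 0) with value 21.33; rounding to a feasible lattice point costs some objective.
(p,q)=(2,0): 6·2+1·0=12≤25, 6·2+6·0=12≤16, objective 16.
(p,q)=(1,1): 6·1+1·1=7≤25, 6·1+6·1=12≤16, objective 11.
(p,q)=(1,0): 6·1+1·0=6≤25, 6·1+6·0=6≤16, objective 8.
No feasible integer point exceeds 16.

16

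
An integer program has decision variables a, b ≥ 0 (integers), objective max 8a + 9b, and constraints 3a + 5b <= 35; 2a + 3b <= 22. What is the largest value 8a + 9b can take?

88

(a,b)=(11,0): 3·11+5·0=33≤35, 2·11+3·0=22≤22, objective 88.
(a,b)=(10,0): 3·10+5·0=30≤35, 2·10+3·0=20≤22, objective 80.
No feasible integer point exceeds 88.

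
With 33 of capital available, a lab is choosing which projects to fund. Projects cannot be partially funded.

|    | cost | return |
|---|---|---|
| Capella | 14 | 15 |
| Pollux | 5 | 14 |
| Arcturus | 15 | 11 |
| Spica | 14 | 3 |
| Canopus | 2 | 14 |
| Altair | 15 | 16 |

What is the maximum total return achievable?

45

Capella + Canopus + Altair: cost 14 + 2 + 15 = 31 ≤ 33, return 15 + 14 + 16 = 45.
Pollux + Canopus + Altair: cost 5 + 2 + 15 = 22 ≤ 33, return 14 + 14 + 16 = 44.
Best is Capella, Canopus, and Altair with total return 45.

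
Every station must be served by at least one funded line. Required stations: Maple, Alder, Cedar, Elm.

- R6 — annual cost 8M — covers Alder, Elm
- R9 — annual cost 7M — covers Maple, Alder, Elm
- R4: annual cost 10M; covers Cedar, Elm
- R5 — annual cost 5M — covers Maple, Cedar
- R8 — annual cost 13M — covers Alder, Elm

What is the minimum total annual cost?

Choose R9 and R5: together they cover Maple, Alder, Cedar, Elm — every station.
Total annual cost: 7 + 5 = 12.
No cover costs less than 12.

12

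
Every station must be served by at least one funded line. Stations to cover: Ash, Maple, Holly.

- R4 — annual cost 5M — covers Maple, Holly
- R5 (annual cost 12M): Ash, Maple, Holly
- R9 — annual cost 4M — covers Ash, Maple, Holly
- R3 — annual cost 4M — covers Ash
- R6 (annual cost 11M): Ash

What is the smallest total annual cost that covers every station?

R9 alone covers Ash, Maple, Holly — every station.
Total annual cost: 4.
No cover costs less than 4.

4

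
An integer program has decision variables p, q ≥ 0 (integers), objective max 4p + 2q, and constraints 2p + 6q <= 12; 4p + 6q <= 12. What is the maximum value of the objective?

12

(p,q)=(3,0) is feasible, giving 12.
(p,q)=(2,0) is feasible, giving 8.
The best lattice point is (3,0), giving 12.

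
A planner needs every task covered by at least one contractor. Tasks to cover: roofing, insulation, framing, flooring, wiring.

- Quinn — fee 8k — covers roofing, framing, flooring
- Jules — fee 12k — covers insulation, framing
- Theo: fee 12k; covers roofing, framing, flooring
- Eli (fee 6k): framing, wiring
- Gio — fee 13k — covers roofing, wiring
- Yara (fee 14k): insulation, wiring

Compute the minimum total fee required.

This is an integer covering problem.
The greedy cost-per-new-task heuristic would pick Quinn, Eli, and Jules for 26, but a cheaper cover exists.
Choose Quinn and Yara: together they cover roofing, insulation, framing, flooring, wiring — every task.
Total fee: 8 + 14 = 22.
No cover costs less than 22.

22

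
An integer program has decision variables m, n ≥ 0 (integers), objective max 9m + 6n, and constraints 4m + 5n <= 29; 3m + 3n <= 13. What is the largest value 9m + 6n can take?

(m,n)=(4,0): 4·4+5·0=16≤29, 3·4+3·0=12≤13, objective 36.
(m,n)=(3,1): 4·3+5·1=17≤29, 3·3+3·1=12≤13, objective 33.
(m,n)=(3,0): 4·3+5·0=12≤29, 3·3+3·0=9≤13, objective 27.
No feasible integer point exceeds 36.

36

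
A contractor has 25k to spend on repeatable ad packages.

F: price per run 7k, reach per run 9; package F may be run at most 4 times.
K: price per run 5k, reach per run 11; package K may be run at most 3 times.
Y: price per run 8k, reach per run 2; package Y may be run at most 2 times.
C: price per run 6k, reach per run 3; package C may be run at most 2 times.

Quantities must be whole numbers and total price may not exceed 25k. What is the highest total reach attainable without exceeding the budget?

This is a bounded integer knapsack.
K has the best ratio (11/5); taking only K gives at most 3×11 = 33 (stopped by the supply cap of 3).
Mixing does better — 1×F and 3×K: price 22 ≤ 25, reach 1·9 + 3·11 = 42.

42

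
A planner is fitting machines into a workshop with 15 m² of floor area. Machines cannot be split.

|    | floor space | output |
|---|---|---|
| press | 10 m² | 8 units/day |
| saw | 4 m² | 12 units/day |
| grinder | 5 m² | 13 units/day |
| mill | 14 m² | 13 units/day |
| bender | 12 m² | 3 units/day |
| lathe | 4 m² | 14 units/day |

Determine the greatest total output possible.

39

grinder + lathe: floor space 5 + 4 = 9 ≤ 15, output 13 + 14 = 27.
saw + grinder + lathe: floor space 4 + 5 + 4 = 13 ≤ 15, output 12 + 13 + 14 = 39.
saw + lathe: floor space 4 + 4 = 8 ≤ 15, output 12 + 14 = 26.
Best is saw, grinder, and lathe with total output 39.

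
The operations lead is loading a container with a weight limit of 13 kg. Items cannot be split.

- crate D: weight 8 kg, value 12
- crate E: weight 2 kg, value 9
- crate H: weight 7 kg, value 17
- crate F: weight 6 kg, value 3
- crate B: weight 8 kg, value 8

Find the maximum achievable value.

Allowing fractional choices, the relaxed optimum would be about 32.0, but items are indivisible.
crate D + crate E: weight 8 + 2 = 10 ≤ 13, value 12 + 9 = 21.
crate H + crate F: weight 7 + 6 = 13 ≤ 13, value 17 + 3 = 20.
crate E + crate H: weight 2 + 7 = 9 ≤ 13, value 9 + 17 = 26.
Best is crate E and crate H with total value 26.

26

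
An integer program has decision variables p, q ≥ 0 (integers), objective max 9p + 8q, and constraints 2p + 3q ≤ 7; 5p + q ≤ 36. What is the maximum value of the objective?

Relaxing integrality, the LP optimum is 31.50 at (p,q) = (3.5, 0), which is not an integer point.
(p,q)=(3,0): 2·3+3·0=6≤7, 5·3+1·0=15≤36, objective 27.
(p,q)=(2,1): 2·2+3·1=7≤7, 5·2+1·1=11≤36, objective 26.
The best lattice point is (3,0), giving 27.

27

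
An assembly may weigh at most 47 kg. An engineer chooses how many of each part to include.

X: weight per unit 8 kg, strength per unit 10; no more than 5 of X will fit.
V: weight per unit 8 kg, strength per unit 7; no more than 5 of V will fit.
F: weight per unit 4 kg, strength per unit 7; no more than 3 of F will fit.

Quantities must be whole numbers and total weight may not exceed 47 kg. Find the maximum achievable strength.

61

Take 4×X and 3×F: weight 44 ≤ 47, strength 4·10 + 3·7 = 61.
F has the best ratio (7/4) and is taken to its limit of 3; remaining capacity is filled optimally with the others.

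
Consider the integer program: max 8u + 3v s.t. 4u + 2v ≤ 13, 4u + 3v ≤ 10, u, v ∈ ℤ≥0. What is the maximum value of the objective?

The continuous relaxation peaks at (2.5, 0) with value 20.00; rounding to a feasible lattice point costs some objective.
(u,v)=(2,0): 4·2+2·0=8≤13, 4·2+3·0=8≤10, objective 16.
(u,v)=(1,1): 4·1+2·1=6≤13, 4·1+3·1=7≤10, objective 11.
(u,v)=(1,0): 4·1+2·0=4≤13, 4·1+3·0=4≤10, objective 8.
The best lattice point is (2,0), giving 16.

16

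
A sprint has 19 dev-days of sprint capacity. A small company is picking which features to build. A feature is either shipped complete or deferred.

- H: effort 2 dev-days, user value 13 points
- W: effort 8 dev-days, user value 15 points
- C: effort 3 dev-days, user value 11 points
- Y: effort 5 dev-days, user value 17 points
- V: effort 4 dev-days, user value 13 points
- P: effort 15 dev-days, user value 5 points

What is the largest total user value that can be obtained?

58

Take H, W, Y, and V: effort 2 + 8 + 5 + 4 = 19 ≤ 19, user value 13 + 15 + 17 + 13 = 58.
No other feasible combination does better.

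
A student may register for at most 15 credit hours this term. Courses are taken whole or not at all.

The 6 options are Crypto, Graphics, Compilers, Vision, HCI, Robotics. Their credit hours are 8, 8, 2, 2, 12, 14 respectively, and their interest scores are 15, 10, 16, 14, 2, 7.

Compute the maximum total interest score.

45

Allowing fractional choices, the relaxed optimum would be about 48.8, but courses are indivisible.
Graphics + Compilers + Vision: credit hours 8 + 2 + 2 = 12 ≤ 15, interest score 10 + 16 + 14 = 40.
Crypto + Compilers + Vision: credit hours 8 + 2 + 2 = 12 ≤ 15, interest score 15 + 16 + 14 = 45.
Best is Crypto, Compilers, and Vision with total interest score 45.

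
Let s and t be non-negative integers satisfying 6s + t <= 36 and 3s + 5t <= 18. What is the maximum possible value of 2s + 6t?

20

The continuous relaxation peaks at (0, 3.6) with value 21.60; rounding to a feasible lattice point costs some objective.
(s,t)=(1,3) is feasible, giving 20.
(s,t)=(0,3) is feasible, giving 18.
(s,t)=(2,2) is feasible, giving 16.
(s,t)=(1,2) is feasible, giving 14.
No feasible integer point exceeds 20.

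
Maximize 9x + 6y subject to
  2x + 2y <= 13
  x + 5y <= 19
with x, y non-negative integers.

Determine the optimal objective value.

54

Relaxing integrality, the LP optimum is 58.50 at (x,y) = (6.5, 0), which is not an integer point.
(x,y)=(6,0): 2·6+2·0=12≤13, 1·6+5·0=6≤19, objective 54.
(x,y)=(5,1): 2·5+2·1=12≤13, 1·5+5·1=10≤19, objective 51.
The best lattice point is (6,0), giving 54.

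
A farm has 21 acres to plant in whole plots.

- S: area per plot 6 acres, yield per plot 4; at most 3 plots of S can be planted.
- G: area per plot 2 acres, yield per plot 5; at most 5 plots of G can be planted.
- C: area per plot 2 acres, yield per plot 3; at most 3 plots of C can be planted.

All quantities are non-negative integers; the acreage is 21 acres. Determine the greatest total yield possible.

35

G has the best ratio (5/2); taking only G gives at most 5×5 = 25 (stopped by the supply cap of 5).
Mixing does better — 1×S, 5×G, and 2×C: area 20 ≤ 21, yield 1·4 + 5·5 + 2·3 = 35.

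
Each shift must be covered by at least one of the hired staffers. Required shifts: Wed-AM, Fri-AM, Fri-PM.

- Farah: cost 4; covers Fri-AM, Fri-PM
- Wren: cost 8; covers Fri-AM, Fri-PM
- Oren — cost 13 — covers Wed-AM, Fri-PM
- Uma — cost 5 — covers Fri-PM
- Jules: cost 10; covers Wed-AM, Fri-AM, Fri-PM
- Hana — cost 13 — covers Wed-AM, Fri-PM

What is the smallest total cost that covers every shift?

10

This is a weighted set-cover instance.
Jules alone covers Wed-AM, Fri-AM, Fri-PM — every shift.
Total cost: 10.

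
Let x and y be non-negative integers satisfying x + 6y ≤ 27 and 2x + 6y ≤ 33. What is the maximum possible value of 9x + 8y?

(x,y)=(16,0): 1·16+6·0=16≤27, 2·16+6·0=32≤33, objective 144.
(x,y)=(15,0): 1·15+6·0=15≤27, 2·15+6·0=30≤33, objective 135.
The best lattice point is (16,0), giving 144.

144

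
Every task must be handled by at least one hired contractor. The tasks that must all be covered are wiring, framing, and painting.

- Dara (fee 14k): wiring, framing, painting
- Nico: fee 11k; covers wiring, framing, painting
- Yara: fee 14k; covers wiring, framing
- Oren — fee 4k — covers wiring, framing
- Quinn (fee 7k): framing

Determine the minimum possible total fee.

Nico alone covers wiring, framing, painting — every task.
Total fee: 11.

11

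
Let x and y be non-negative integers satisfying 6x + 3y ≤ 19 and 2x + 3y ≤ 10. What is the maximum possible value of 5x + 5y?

Relaxing integrality, the LP optimum is 20.42 at (x,y) = (2.25, 1.83), which is not an integer point.
(x,y)=(2,2): 6·2+3·2=18≤19, 2·2+3·2=10≤10, objective 20.
(x,y)=(1,2): 6·1+3·2=12≤19, 2·1+3·2=8≤10, objective 15.
(x,y)=(2,1): 6·2+3·1=15≤19, 2·2+3·1=7≤10, objective 15.
(x,y)=(3,0): 6·3+3·0=18≤19, 2·3+3·0=6≤10, objective 15.
The best lattice point is (2,2), giving 20.

20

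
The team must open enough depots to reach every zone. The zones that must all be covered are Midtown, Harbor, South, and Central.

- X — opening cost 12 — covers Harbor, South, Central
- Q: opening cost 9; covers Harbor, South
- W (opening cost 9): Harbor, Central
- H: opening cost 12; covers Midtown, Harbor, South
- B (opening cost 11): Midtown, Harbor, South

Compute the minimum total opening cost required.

20

Choose W and B: together they cover Midtown, Harbor, South, Central — every zone.
Total opening cost: 9 + 11 = 20.
No cover costs less than 20.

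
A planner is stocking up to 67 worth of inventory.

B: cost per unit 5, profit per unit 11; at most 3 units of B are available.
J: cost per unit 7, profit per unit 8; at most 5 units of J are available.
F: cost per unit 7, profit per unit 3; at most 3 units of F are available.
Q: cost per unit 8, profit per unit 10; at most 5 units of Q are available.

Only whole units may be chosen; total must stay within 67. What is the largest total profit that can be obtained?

B has the best ratio (11/5); taking only B gives at most 3×11 = 33 (stopped by the supply cap of 3).
Mixing does better — 3×B, 4×J, and 3×Q: cost 67 ≤ 67, profit 3·11 + 4·8 + 3·10 = 95.

95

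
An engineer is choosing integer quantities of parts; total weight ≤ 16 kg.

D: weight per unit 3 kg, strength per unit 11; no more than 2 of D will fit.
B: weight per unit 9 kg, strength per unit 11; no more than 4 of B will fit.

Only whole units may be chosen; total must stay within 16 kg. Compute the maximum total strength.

33

D has the best ratio (11/3); taking only D gives at most 2×11 = 22 (stopped by the supply cap of 2).
Mixing does better — 2×D and 1×B: weight 15 ≤ 16, strength 2·11 + 1·11 = 33.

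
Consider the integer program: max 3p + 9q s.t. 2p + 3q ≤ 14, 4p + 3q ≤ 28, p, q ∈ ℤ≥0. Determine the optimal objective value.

Relaxing integrality, the LP optimum is 42.00 at (p,q) = (0, 4.67), which is not an integer point.
(p,q)=(1,4): 2·1+3·4=14≤14, 4·1+3·4=16≤28, objective 39.
(p,q)=(0,4): 2·0+3·4=12≤14, 4·0+3·4=12≤28, objective 36.
Maximum is 39 at (p,q)=(1,4).

39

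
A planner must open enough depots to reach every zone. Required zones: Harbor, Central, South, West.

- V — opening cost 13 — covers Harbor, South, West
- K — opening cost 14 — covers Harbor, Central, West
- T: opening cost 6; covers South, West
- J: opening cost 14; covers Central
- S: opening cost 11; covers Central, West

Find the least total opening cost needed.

20

Choose K and T: together they cover Harbor, Central, South, West — every zone.
Total opening cost: 14 + 6 = 20.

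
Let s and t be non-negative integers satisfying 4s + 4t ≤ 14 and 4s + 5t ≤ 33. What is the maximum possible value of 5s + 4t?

(s,t)=(3,0): 4·3+4·0=12≤14, 4·3+5·0=12≤33, objective 15.
(s,t)=(2,1): 4·2+4·1=12≤14, 4·2+5·1=13≤33, objective 14.
(s,t)=(2,0): 4·2+4·0=8≤14, 4·2+5·0=8≤33, objective 10.
No feasible integer point exceeds 15.

15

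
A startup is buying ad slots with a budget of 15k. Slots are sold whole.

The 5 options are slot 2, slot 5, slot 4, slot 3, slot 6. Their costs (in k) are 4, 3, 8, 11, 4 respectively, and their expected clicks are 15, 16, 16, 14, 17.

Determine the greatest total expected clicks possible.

49

This is a 0-1 knapsack instance.
Allowing fractional choices, the relaxed optimum would be about 56.0, but ad slots are indivisible.
slot 2 + slot 5 + slot 6: cost 4 + 3 + 4 = 11 ≤ 15, expected clicks 15 + 16 + 17 = 48.
slot 2 + slot 5 + slot 4: cost 4 + 3 + 8 = 15 ≤ 15, expected clicks 15 + 16 + 16 = 47.
slot 5 + slot 4 + slot 6: cost 3 + 8 + 4 = 15 ≤ 15, expected clicks 16 + 16 + 17 = 49.
Best is slot 5, slot 4, and slot 6 with total expected clicks 49.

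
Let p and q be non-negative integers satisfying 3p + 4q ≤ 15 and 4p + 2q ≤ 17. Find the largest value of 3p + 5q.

18

The continuous relaxation peaks at (0, 3.75) with value 18.75; rounding to a feasible lattice point costs some objective.
(p,q)=(1,3): 3·1+4·3=15≤15, 4·1+2·3=10≤17, objective 18.
(p,q)=(2,2): 3·2+4·2=14≤15, 4·2+2·2=12≤17, objective 16.
(p,q)=(0,3): 3·0+4·3=12≤15, 4·0+2·3=6≤17, objective 15.
Maximum is 18 at (p,q)=(1,3).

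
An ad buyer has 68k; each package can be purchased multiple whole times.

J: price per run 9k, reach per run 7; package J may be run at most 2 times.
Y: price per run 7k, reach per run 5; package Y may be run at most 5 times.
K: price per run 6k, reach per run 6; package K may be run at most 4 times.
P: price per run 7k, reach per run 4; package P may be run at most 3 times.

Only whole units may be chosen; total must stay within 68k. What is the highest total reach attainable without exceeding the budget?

This is a bounded integer knapsack.
K has the best ratio (6/6); taking only K gives at most 4×6 = 24 (stopped by the supply cap of 4).
Mixing does better — 1×J, 5×Y, and 4×K: price 68 ≤ 68, reach 1·7 + 5·5 + 4·6 = 56.

56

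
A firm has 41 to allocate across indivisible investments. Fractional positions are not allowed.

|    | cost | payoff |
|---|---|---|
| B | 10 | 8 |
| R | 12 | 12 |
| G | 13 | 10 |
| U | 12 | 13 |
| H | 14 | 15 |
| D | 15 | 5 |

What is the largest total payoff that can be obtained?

Allowing fractional choices, the relaxed optimum would be about 42.4, but investments are indivisible.
R + U + H: cost 12 + 12 + 14 = 38 ≤ 41, payoff 12 + 13 + 15 = 40.
G + U + H: cost 13 + 12 + 14 = 39 ≤ 41, payoff 10 + 13 + 15 = 38.
Best is R, U, and H with total payoff 40.

40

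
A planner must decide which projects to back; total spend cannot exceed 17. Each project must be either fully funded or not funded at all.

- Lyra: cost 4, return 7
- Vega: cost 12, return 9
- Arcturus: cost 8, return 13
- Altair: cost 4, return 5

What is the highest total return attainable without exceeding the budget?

25

This is an integer program with binary decision variables.
Allowing fractional choices, the relaxed optimum would be about 25.8, but projects are indivisible.
Arcturus + Altair: cost 8 + 4 = 12 ≤ 17, return 13 + 5 = 18.
Lyra + Arcturus: cost 4 + 8 = 12 ≤ 17, return 7 + 13 = 20.
Lyra + Arcturus + Altair: cost 4 + 8 + 4 = 16 ≤ 17, return 7 + 13 + 5 = 25.
Best is Lyra, Arcturus, and Altair with total return 25.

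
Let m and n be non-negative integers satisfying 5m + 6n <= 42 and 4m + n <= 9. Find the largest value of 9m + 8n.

56

The continuous relaxation peaks at (0.632, 6.47) with value 57.47; rounding to a feasible lattice point costs some objective.
(m,n)=(0,7): 5·0+6·7=42≤42, 4·0+1·7=7≤9, objective 56.
(m,n)=(1,5): 5·1+6·5=35≤42, 4·1+1·5=9≤9, objective 49.
(m,n)=(0,6): 5·0+6·6=36≤42, 4·0+1·6=6≤9, objective 48.
(m,n)=(0,5): 5·0+6·5=30≤42, 4·0+1·5=5≤9, objective 40.
The best lattice point is (0,7), giving 56.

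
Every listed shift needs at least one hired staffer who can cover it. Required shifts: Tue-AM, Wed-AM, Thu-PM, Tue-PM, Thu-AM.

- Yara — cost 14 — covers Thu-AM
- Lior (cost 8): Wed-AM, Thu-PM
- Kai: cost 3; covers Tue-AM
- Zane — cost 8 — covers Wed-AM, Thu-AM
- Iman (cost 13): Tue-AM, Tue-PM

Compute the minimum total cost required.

Choose Lior, Zane, and Iman: together they cover Tue-AM, Wed-AM, Thu-PM, Tue-PM, Thu-AM — every shift.
Total cost: 8 + 8 + 13 = 29.

29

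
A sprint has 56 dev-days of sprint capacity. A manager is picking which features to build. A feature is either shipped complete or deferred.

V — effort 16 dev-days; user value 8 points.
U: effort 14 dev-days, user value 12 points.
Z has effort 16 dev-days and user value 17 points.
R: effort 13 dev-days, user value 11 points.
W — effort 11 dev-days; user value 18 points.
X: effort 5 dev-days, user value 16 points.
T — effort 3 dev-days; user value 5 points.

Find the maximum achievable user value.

68

Allowing fractional choices, the relaxed optimum would be about 73.9, but features are indivisible.
Z + R + W + X + T: effort 16 + 13 + 11 + 5 + 3 = 48 ≤ 56, user value 17 + 11 + 18 + 16 + 5 = 67.
U + Z + W + X + T: effort 14 + 16 + 11 + 5 + 3 = 49 ≤ 56, user value 12 + 17 + 18 + 16 + 5 = 68.
Best is U, Z, W, X, and T with total user value 68.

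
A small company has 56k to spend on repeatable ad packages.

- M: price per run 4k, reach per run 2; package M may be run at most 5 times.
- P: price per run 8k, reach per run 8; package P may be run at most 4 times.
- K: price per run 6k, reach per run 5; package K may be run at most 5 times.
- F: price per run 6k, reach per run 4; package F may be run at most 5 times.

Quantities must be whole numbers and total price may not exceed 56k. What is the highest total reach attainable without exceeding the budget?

52

P has the best ratio (8/8); taking only P gives at most 4×8 = 32 (stopped by the supply cap of 4).
Mixing does better — 4×P and 4×K: price 56 ≤ 56, reach 4·8 + 4·5 = 52.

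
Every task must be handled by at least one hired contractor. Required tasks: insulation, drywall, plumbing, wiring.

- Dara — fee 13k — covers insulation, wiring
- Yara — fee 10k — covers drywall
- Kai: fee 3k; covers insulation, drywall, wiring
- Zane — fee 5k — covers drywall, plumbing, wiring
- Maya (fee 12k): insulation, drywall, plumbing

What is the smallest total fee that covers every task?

8

Choose Kai and Zane: together they cover insulation, drywall, plumbing, wiring — every task.
Total fee: 3 + 5 = 8.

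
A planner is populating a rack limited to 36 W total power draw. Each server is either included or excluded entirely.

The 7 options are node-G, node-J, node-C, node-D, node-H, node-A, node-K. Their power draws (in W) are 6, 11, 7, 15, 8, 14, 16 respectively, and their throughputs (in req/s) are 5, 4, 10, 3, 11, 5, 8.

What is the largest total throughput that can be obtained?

31

Treat it as a binary knapsack problem.
Allowing fractional choices, the relaxed optimum would be about 33.5, but servers are indivisible.
node-C + node-H + node-K: power draw 7 + 8 + 16 = 31 ≤ 36, throughput 10 + 11 + 8 = 29.
node-G + node-C + node-H + node-A: power draw 6 + 7 + 8 + 14 = 35 ≤ 36, throughput 5 + 10 + 11 + 5 = 31.
node-G + node-J + node-C + node-H: power draw 6 + 11 + 7 + 8 = 32 ≤ 36, throughput 5 + 4 + 10 + 11 = 30.
Best is node-G, node-C, node-H, and node-A with total throughput 31.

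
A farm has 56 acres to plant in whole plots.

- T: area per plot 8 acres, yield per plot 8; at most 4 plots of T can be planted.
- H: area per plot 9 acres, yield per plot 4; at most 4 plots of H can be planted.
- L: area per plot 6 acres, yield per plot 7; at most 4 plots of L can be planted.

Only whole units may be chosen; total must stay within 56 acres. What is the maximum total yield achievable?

60

This is a bounded integer knapsack.
L has the best ratio (7/6); taking only L gives at most 4×7 = 28 (stopped by the supply cap of 4).
Mixing does better — 4×T and 4×L: area 56 ≤ 56, yield 4·8 + 4·7 = 60.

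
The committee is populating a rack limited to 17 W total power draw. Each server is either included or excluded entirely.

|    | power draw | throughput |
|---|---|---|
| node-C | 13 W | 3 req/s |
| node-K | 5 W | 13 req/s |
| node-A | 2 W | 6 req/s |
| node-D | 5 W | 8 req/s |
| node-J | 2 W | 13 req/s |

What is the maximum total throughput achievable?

40

Allowing fractional choices, the relaxed optimum would be about 40.7, but servers are indivisible.
node-K + node-A + node-D + node-J: power draw 5 + 2 + 5 + 2 = 14 ≤ 17, throughput 13 + 6 + 8 + 13 = 40.
node-K + node-A + node-J: power draw 5 + 2 + 2 = 9 ≤ 17, throughput 13 + 6 + 13 = 32.
node-K + node-D + node-J: power draw 5 + 5 + 2 = 12 ≤ 17, throughput 13 + 8 + 13 = 34.
Best is node-K, node-A, node-D, and node-J with total throughput 40.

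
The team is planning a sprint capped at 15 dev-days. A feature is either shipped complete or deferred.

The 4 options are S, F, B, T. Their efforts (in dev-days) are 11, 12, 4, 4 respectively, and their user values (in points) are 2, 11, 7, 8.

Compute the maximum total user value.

Take B and T: effort 4 + 4 = 8 ≤ 15, user value 7 + 8 = 15.
No other feasible combination does better.

15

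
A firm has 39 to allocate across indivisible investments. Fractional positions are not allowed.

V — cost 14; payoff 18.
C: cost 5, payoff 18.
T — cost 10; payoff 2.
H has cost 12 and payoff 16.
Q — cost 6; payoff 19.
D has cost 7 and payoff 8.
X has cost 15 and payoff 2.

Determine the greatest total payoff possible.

71

V + C + Q + D: cost 14 + 5 + 6 + 7 = 32 ≤ 39, payoff 18 + 18 + 19 + 8 = 63.
V + C + H + Q: cost 14 + 5 + 12 + 6 = 37 ≤ 39, payoff 18 + 18 + 16 + 19 = 71.
Best is V, C, H, and Q with total payoff 71.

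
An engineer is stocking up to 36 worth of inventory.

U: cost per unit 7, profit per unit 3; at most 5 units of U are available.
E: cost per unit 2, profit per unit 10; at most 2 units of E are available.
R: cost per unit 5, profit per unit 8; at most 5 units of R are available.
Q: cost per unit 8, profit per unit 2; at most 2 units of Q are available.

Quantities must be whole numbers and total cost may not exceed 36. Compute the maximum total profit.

63

E has the best ratio (10/2); taking only E gives at most 2×10 = 20 (stopped by the supply cap of 2).
Mixing does better — 1×U, 2×E, and 5×R: cost 36 ≤ 36, profit 1·3 + 2·10 + 5·8 = 63.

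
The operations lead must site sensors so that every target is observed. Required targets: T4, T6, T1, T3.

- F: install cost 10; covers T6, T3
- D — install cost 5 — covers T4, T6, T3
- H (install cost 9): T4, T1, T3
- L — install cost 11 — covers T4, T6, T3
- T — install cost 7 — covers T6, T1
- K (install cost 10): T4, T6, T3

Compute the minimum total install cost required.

12

Choose D and T: together they cover T4, T6, T1, T3 — every target.
Total install cost: 5 + 7 = 12.
No cover costs less than 12.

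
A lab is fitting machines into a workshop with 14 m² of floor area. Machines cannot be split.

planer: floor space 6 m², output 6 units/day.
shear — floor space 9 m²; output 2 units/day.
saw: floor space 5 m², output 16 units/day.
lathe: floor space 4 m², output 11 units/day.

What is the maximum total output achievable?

saw + lathe: floor space 5 + 4 = 9 ≤ 14, output 16 + 11 = 27.
planer + saw: floor space 6 + 5 = 11 ≤ 14, output 6 + 16 = 22.
Best is saw and lathe with total output 27.

27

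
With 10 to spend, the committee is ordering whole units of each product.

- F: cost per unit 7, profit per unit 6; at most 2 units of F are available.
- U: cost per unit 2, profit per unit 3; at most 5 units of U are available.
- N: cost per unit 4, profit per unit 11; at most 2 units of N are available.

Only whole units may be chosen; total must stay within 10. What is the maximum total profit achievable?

N has the best ratio (11/4); taking only N gives at most 2×11 = 22 (stopped by the cost limit).
Mixing does better — 1×U and 2×N: cost 10 ≤ 10, profit 1·3 + 2·11 = 25.

25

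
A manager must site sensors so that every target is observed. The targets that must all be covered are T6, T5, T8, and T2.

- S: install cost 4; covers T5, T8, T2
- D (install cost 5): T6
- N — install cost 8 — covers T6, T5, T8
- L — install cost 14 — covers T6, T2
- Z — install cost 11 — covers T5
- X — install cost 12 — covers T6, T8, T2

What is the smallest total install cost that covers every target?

9

Choose S and D: together they cover T6, T5, T8, T2 — every target.
Total install cost: 4 + 5 = 9.
No cover costs less than 9.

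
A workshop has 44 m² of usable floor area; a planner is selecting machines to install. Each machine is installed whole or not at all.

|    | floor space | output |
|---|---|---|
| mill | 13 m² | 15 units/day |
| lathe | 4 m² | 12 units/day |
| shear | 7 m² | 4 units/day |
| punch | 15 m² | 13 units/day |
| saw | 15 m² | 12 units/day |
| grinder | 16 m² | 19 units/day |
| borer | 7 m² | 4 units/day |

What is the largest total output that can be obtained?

50

mill + lathe + grinder + borer: floor space 13 + 4 + 16 + 7 = 40 ≤ 44, output 15 + 12 + 19 + 4 = 50.
mill + lathe + shear + grinder: floor space 13 + 4 + 7 + 16 = 40 ≤ 44, output 15 + 12 + 4 + 19 = 50.
The maximum output is 50; one optimal choice is mill, lathe, shear, and grinder.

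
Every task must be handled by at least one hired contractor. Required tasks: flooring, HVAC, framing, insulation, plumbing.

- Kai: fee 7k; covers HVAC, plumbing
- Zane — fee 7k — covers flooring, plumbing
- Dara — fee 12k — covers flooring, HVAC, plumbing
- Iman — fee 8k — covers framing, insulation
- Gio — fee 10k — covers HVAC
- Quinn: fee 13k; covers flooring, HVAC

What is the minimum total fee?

20

The greedy cost-per-new-task heuristic would pick Kai, Iman, and Zane for 22, but a cheaper cover exists.
Choose Dara and Iman: together they cover flooring, HVAC, framing, insulation, plumbing — every task.
Total fee: 12 + 8 = 20.
No cover costs less than 20.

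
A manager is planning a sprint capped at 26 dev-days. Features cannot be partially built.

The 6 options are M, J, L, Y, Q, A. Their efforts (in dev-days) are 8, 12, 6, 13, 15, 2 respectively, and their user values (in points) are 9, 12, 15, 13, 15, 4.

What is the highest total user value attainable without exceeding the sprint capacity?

36

Allowing fractional choices, the relaxed optimum would be about 38.0, but features are indivisible.
L + Y + A: effort 6 + 13 + 2 = 21 ≤ 26, user value 15 + 13 + 4 = 32.
M + J + L: effort 8 + 12 + 6 = 26 ≤ 26, user value 9 + 12 + 15 = 36.
L + Q + A: effort 6 + 15 + 2 = 23 ≤ 26, user value 15 + 15 + 4 = 34.
Best is M, J, and L with total user value 36.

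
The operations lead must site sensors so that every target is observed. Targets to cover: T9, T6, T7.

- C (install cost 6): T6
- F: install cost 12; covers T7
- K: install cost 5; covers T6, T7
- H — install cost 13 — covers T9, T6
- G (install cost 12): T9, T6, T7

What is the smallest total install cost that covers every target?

The greedy cost-per-new-target heuristic would pick K and G for 17, but a cheaper cover exists.
G alone covers T9, T6, T7 — every target.
Total install cost: 12.
No cover costs less than 12.

12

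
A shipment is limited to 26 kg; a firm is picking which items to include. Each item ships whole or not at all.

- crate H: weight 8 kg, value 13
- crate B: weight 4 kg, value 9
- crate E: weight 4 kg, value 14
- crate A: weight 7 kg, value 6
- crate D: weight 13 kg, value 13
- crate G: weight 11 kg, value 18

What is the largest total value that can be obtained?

crate B + crate E + crate A + crate G: weight 4 + 4 + 7 + 11 = 26 ≤ 26, value 9 + 14 + 6 + 18 = 47.
crate H + crate B + crate E + crate A: weight 8 + 4 + 4 + 7 = 23 ≤ 26, value 13 + 9 + 14 + 6 = 42.
crate H + crate E + crate G: weight 8 + 4 + 11 = 23 ≤ 26, value 13 + 14 + 18 = 45.
Best is crate B, crate E, crate A, and crate G with total value 47.

47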